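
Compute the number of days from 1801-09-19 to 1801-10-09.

20

September 1801: 30 − 19 = 11 days remain.
October 1–9, 1801: 9 days.
Total: 11 + 9 = 20 days.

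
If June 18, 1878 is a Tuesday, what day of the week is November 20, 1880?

Day-of-year of June 18, 1878: 169.
Day-of-year of November 20, 1880: 325.
1878 has 365 days, so 365 − 169 = 196 days remain in 1878.
Full years: 1879: 365. Sum = 365.
Total: 196 + 365 + 325 = 886 days.
886 mod 7 = 4, so 4 days after Tuesday is Saturday.

Saturday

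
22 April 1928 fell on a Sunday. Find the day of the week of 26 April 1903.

Count forward from the earlier date (April 26, 1903) to the later (April 22, 1928):
From April 26, 1903 to April 26, 1927: 24 years, of which 6 contain a Feb 29 — 18×365 + 6×366 = 8766 days.
April 1927: 30 − 26 = 4 days remain.
Then 11 full months totalling 336 days.
April 1–22, 1928: 22 days.
Residual: 362 days.
Total: 9128 days.
9128 is a multiple of 7, so 26 April 1903 falls on the same weekday: Sunday.

Sunday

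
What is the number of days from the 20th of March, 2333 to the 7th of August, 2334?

505

March 20, 2333 → March 20, 2334: 365 days.
March 2334: 31 − 20 = 11 days remain.
Then April (30), May (31), June (30), July (31): 30 + 31 + 30 + 31 = 122 days.
August 1–7, 2334: 7 days.
Residual: 140 days.
Total: 505 days.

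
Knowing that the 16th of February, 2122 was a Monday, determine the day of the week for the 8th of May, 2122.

February 2122: 28 − 16 = 12 days remain (2122 is not a leap year, so February has 28 days).
Then March (31), April (30): 31 + 30 = 61 days.
May 1–8, 2122: 8 days.
Total: 12 + 61 + 8 = 81 days.
81 mod 7 = 4, so 4 days after Monday is Friday.

Friday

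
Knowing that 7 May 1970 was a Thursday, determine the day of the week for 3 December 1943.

Friday

Count forward from the earlier date (December 3, 1943) to the later (May 7, 1970):
Day-of-year of December 3, 1943: 337.
Day-of-year of May 7, 1970: 127.
1943 has 365 days, so 365 − 337 = 28 days remain in 1943.
Full years 1944–1969: 19 common + 7 leap = 19×365 + 7×366 = 9497 days.
Total: 28 + 9497 + 127 = 9652 days.
9652 mod 7 = 6, so 6 days before Thursday is Friday.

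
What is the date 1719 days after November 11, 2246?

July 27, 2251

Count 1719 days after November 11, 2246:
Day-of-year of November 11, 2246: 315.
Day-of-year of July 27, 2251: 208.
2246 has 365 days, so 365 − 315 = 50 days remain in 2246.
Full years: 2247: 365; 2248: 366; 2249: 365; 2250: 365. Sum = 1461.
Total: 50 + 1461 + 208 = 1719 days.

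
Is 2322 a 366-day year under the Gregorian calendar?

No

2322 is not a leap year.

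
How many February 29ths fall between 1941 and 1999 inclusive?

14

Years divisible by 4: 1944, 1948, …, 1996 — 14 in all.
No century exceptions apply. Count: 14.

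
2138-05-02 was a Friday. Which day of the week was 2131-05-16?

Count forward from the earlier date (May 16, 2131) to the later (May 2, 2138):
Day-of-year of May 16, 2131: 136.
Day-of-year of May 2, 2138: 122.
2131 has 365 days, so 365 − 136 = 229 days remain in 2131.
Full years: 2132: 366; 2133: 365; 2134: 365; 2135: 365; 2136: 366; 2137: 365. Sum = 2192.
Total: 229 + 2192 + 122 = 2543 days.
2543 mod 7 = 2, so 2 days before Friday is Wednesday.

Wednesday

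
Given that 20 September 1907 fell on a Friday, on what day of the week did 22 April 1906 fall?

Sunday

Count forward from the earlier date (April 22, 1906) to the later (September 20, 1907):
April 1906: 30 − 22 = 8 days remain.
Then 16 full months totalling 488 days.
September 1–20, 1907: 20 days.
Total: 8 + 488 + 20 = 516 days.
516 mod 7 = 5, so 5 days before Friday is Sunday.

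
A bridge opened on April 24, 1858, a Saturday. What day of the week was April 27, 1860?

Friday

Day-of-year of April 24, 1858: 114.
Day-of-year of April 27, 1860: 118.
1858 has 365 days, so 365 − 114 = 251 days remain in 1858.
Full years: 1859: 365. Sum = 365.
Total: 251 + 365 + 118 = 734 days.
734 mod 7 = 6, so 6 days after Saturday is Friday.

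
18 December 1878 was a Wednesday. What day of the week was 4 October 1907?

Day-of-year of December 18, 1878: 352.
Day-of-year of October 4, 1907: 277.
1878 has 365 days, so 365 − 352 = 13 days remain in 1878.
Full years 1879–1906: 22 common + 6 leap = 22×365 + 6×366 = 10226 days.
Total: 13 + 10226 + 277 = 10516 days.
10516 mod 7 = 2, so 2 days after Wednesday is Friday.

Friday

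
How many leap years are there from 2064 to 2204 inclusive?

Years divisible by 4: 2064, 2068, …, 2204 — 36 in all.
Of these, 2100, 2200 are divisible by 100 but not 400, so not leap.
Leap years: 36 − 2 = 34.

34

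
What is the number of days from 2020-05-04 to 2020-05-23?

19

Within May 2020: 23 − 4 = 19 days.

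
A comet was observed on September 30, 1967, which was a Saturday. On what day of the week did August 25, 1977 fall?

Thursday

From September 30, 1967 to September 30, 1976: 9 years, of which 3 contain a Feb 29 — 6×365 + 3×366 = 3288 days.
September 1976: 30 − 30 = 0 days remain.
Then 10 full months totalling 304 days.
August 1–25, 1977: 25 days.
Residual: 329 days.
Total: 3617 days.
3617 mod 7 = 5, so 5 days after Saturday is Thursday.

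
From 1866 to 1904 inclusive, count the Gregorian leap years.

Years divisible by 4 in [1866, 1904]: 1868, 1872, 1876, 1880, 1884, 1888, 1892, 1896, 1900, 1904.
Of these, 1900 is divisible by 100 but not 400, so not leap.
Leap years: 10 − 1 = 9.

9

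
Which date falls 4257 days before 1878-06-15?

1866-10-19

Count 4257 days before June 15, 1878:
From October 19, 1866 to October 19, 1877: 11 years, of which 3 contain a Feb 29 — 8×365 + 3×366 = 4018 days.
October 1877: 31 − 19 = 12 days remain.
Then November (30), December (31), January (31), February 1878 (28), March (31), April (30), May (31): 30 + 31 + 31 + 28 + 31 + 30 + 31 = 212 days.
June 1–15, 1878: 15 days.
Residual: 239 days.
Total: 4257 days.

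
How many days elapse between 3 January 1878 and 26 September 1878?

January 1878: 31 − 3 = 28 days remain.
Then February 1878 (28), March (31), April (30), May (31), June (30), July (31), August (31): 28 + 31 + 30 + 31 + 30 + 31 + 31 = 212 days.
September 1–26, 1878: 26 days.
Total: 28 + 212 + 26 = 266 days.

266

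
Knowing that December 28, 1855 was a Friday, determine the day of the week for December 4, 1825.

Count forward from the earlier date (December 4, 1825) to the later (December 28, 1855):
Day-of-year of December 4, 1825: 338.
Day-of-year of December 28, 1855: 362.
1825 has 365 days, so 365 − 338 = 27 days remain in 1825.
Full years 1826–1854: 22 common + 7 leap = 22×365 + 7×366 = 10592 days.
Total: 27 + 10592 + 362 = 10981 days.
10981 mod 7 = 5, so 5 days before Friday is Sunday.

Sunday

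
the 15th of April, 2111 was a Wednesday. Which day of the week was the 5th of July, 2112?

Day-of-year of April 15, 2111: 105.
Day-of-year of July 5, 2112: 187.
2111 has 365 days, so 365 − 105 = 260 days remain in 2111.
Total: 260 + 187 = 447 days.
447 mod 7 = 6, so 6 days after Wednesday is Tuesday.

Tuesday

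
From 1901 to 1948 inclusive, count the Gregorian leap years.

12

Years divisible by 4 in [1901, 1948]: 1904, 1908, 1912, 1916, 1920, 1924, 1928, 1932, 1936, 1940, 1944, 1948.
No century exceptions apply. Count: 12.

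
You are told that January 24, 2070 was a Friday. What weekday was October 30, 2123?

From January 24, 2070 to January 24, 2123: 53 years, of which 12 contain a Feb 29 — 41×365 + 12×366 = 19357 days.
(2100 is not a leap year (divisible by 100 but not 400).)
January 2123: 31 − 24 = 7 days remain.
Then February 2123 (28), March (31), April (30), May (31), June (30), July (31), August (31), September (30): 28 + 31 + 30 + 31 + 30 + 31 + 31 + 30 = 242 days.
October 1–30, 2123: 30 days.
Residual: 279 days.
Total: 19636 days.
19636 mod 7 = 1, so 1 day after Friday is Saturday.

Saturday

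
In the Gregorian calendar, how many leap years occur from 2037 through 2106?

16

Years divisible by 4: 2040, 2044, …, 2104 — 17 in all.
Of these, 2100 is divisible by 100 but not 400, so not leap.
Leap years: 17 − 1 = 16.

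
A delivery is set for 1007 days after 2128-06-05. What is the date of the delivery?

2131-03-09

Count 1007 days after June 5, 2128:
June 5, 2128 → June 5, 2129: 365 days.
June 5, 2129 → June 5, 2130: 365 days.
June 2130: 30 − 5 = 25 days remain.
Then July (31), August (31), September (30), October (31), November (30), December (31), January (31), February 2131 (28): 31 + 31 + 30 + 31 + 30 + 31 + 31 + 28 = 243 days.
March 1–9, 2131: 9 days.
Residual: 277 days.
Total: 1007 days.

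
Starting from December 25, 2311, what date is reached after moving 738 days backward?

December 17, 2309

Count 738 days before December 25, 2311:
Day-of-year of December 17, 2309: 351.
Day-of-year of December 25, 2311: 359.
2309 has 365 days, so 365 − 351 = 14 days remain in 2309.
Full years: 2310: 365. Sum = 365.
Total: 14 + 365 + 359 = 738 days.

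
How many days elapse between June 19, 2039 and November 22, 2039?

156

June 2039: 30 − 19 = 11 days remain.
Then July (31), August (31), September (30), October (31): 31 + 31 + 30 + 31 = 123 days.
November 1–22, 2039: 22 days.
Total: 11 + 123 + 22 = 156 days.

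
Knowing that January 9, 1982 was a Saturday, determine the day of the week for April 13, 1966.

Count forward from the earlier date (April 13, 1966) to the later (January 9, 1982):
From April 13, 1966 to April 13, 1981: 15 years, of which 4 contain a Feb 29 — 11×365 + 4×366 = 5479 days.
April 1981: 30 − 13 = 17 days remain.
Then May (31), June (30), July (31), August (31), September (30), October (31), November (30), December (31): 31 + 30 + 31 + 31 + 30 + 31 + 30 + 31 = 245 days.
January 1–9, 1982: 9 days.
Residual: 271 days.
Total: 5750 days.
5750 mod 7 = 3, so 3 days before Saturday is Wednesday.

Wednesday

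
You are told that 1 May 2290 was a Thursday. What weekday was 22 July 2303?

Day-of-year of May 1, 2290: 121.
Day-of-year of July 22, 2303: 203.
2290 has 365 days, so 365 − 121 = 244 days remain in 2290.
Full years 2291–2302: 10 common + 2 leap = 10×365 + 2×366 = 4382 days.
Total: 244 + 4382 + 203 = 4829 days.
4829 mod 7 = 6, so 6 days after Thursday is Wednesday.

Wednesday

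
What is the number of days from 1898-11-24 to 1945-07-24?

From November 24, 1898 to November 24, 1944: 46 years, of which 11 contain a Feb 29 — 35×365 + 11×366 = 16801 days.
(1900 is not a leap year (divisible by 100 but not 400).)
November 1944: 30 − 24 = 6 days remain.
Then December (31), January (31), February 1945 (28), March (31), April (30), May (31), June (30): 31 + 31 + 28 + 31 + 30 + 31 + 30 = 212 days.
July 1–24, 1945: 24 days.
Residual: 242 days.
Total: 17043 days.

17043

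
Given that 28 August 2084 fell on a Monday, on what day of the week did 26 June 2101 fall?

Sunday

Day-of-year of August 28, 2084: 241.
Day-of-year of June 26, 2101: 177.
2084 has 366 days, so 366 − 241 = 125 days remain in 2084.
Full years 2085–2100: 13 common + 3 leap = 13×365 + 3×366 = 5843 days.
Total: 125 + 5843 + 177 = 6145 days.
6145 mod 7 = 6, so 6 days after Monday is Sunday.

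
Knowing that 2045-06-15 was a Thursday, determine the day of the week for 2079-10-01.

From June 15, 2045 to June 15, 2079: 34 years, of which 8 contain a Feb 29 — 26×365 + 8×366 = 12418 days.
June 2079: 30 − 15 = 15 days remain.
Then July (31), August (31), September (30): 31 + 31 + 30 = 92 days.
October 1, 2079: 1 day.
Residual: 108 days.
Total: 12526 days.
12526 mod 7 = 3, so 3 days after Thursday is Sunday.

Sunday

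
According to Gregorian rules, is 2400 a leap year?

2400 is a leap year (divisible by 400).

Yes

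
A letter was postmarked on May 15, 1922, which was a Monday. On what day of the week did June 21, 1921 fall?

Count forward from the earlier date (June 21, 1921) to the later (May 15, 1922):
June 1921: 30 − 21 = 9 days remain.
Then 10 full months totalling 304 days.
May 1–15, 1922: 15 days.
Residual: 328 days.
Total: 328 days.
328 mod 7 = 6, so 6 days before Monday is Tuesday.

Tuesday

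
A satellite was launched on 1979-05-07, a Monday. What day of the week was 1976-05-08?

Saturday

Count forward from the earlier date (May 8, 1976) to the later (May 7, 1979):
Day-of-year of May 8, 1976: 129.
Day-of-year of May 7, 1979: 127.
1976 has 366 days, so 366 − 129 = 237 days remain in 1976.
Full years: 1977: 365; 1978: 365. Sum = 730.
Total: 237 + 730 + 127 = 1094 days.
1094 mod 7 = 2, so 2 days before Monday is Saturday.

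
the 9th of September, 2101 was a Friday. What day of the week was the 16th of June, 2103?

Saturday

September 9, 2101 → September 9, 2102: 365 days.
September 2102: 30 − 9 = 21 days remain.
Then October (31), November (30), December (31), January (31), February 2103 (28), March (31), April (30), May (31): 31 + 30 + 31 + 31 + 28 + 31 + 30 + 31 = 243 days.
June 1–16, 2103: 16 days.
Residual: 280 days.
Total: 645 days.
645 mod 7 = 1, so 1 day after Friday is Saturday.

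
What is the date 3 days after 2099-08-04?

2099-08-07

Count 3 days after August 4, 2099:
Within August 2099: 7 − 4 = 3 days.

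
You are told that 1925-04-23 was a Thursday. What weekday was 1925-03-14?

Count forward from the earlier date (March 14, 1925) to the later (April 23, 1925):
March 1925: 31 − 14 = 17 days remain.
April 1–23, 1925: 23 days.
Total: 17 + 23 = 40 days.
40 mod 7 = 5, so 5 days before Thursday is Saturday.

Saturday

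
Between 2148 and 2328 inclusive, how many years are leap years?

Years divisible by 4: 2148, 2152, …, 2328 — 46 in all.
Of these, 2200, 2300 are divisible by 100 but not 400, so not leap.
Leap years: 46 − 2 = 44.

44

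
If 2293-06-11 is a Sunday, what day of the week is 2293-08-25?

June 2293: 30 − 11 = 19 days remain.
Then July (31): 31 days.
August 1–25, 2293: 25 days.
Total: 19 + 31 + 25 = 75 days.
75 mod 7 = 5, so 5 days after Sunday is Friday.

Friday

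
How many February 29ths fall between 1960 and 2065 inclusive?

Years divisible by 4: 1960, 1964, …, 2064 — 27 in all.
2000 is divisible by 400, so still leap.
No century exceptions apply. Count: 27.

27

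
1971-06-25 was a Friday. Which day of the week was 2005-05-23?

Monday

Day-of-year of June 25, 1971: 176.
Day-of-year of May 23, 2005: 143.
1971 has 365 days, so 365 − 176 = 189 days remain in 1971.
Full years 1972–2004: 24 common + 9 leap = 24×365 + 9×366 = 12054 days.
Total: 189 + 12054 + 143 = 12386 days.
12386 mod 7 = 3, so 3 days after Friday is Monday.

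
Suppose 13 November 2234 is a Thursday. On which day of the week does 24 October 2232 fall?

Wednesday

Count forward from the earlier date (October 24, 2232) to the later (November 13, 2234):
Day-of-year of October 24, 2232: 298.
Day-of-year of November 13, 2234: 317.
2232 has 366 days, so 366 − 298 = 68 days remain in 2232.
Full years: 2233: 365. Sum = 365.
Total: 68 + 365 + 317 = 750 days.
750 mod 7 = 1, so 1 day before Thursday is Wednesday.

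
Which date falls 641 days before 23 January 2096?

22 April 2094

Count 641 days before January 23, 2096:
April 22, 2094 → April 22, 2095: 365 days.
April 2095: 30 − 22 = 8 days remain.
Then May (31), June (30), July (31), August (31), September (30), October (31), November (30), December (31): 31 + 30 + 31 + 31 + 30 + 31 + 30 + 31 = 245 days.
January 1–23, 2096: 23 days.
Residual: 276 days.
Total: 641 days.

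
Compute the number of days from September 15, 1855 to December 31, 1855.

107

September 1855: 30 − 15 = 15 days remain.
Then October (31), November (30): 31 + 30 = 61 days.
December 1–31, 1855: 31 days.
Total: 15 + 61 + 31 = 107 days.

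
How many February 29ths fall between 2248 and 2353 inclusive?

Years divisible by 4: 2248, 2252, …, 2352 — 27 in all.
Of these, 2300 is divisible by 100 but not 400, so not leap.
Leap years: 27 − 1 = 26.

26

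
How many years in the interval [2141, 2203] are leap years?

Years divisible by 4: 2144, 2148, …, 2200 — 15 in all.
Of these, 2200 is divisible by 100 but not 400, so not leap.
Leap years: 15 − 1 = 14.

14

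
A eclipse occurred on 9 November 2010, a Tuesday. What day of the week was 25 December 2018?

From November 9, 2010 to November 9, 2018: 8 years, of which 2 contain a Feb 29 — 6×365 + 2×366 = 2922 days.
November 2018: 30 − 9 = 21 days remain.
December 1–25, 2018: 25 days.
Residual: 46 days.
Total: 2968 days.
2968 is a multiple of 7, so 25 December 2018 falls on the same weekday: Tuesday.

Tuesday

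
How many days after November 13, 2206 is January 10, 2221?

Day-of-year of November 13, 2206: 317.
Day-of-year of January 10, 2221: 10.
2206 has 365 days, so 365 − 317 = 48 days remain in 2206.
Full years 2207–2220: 10 common + 4 leap = 10×365 + 4×366 = 5114 days.
Total: 48 + 5114 + 10 = 5172 days.

5172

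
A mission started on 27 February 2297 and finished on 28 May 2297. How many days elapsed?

February 2297: 28 − 27 = 1 day remains (2297 is not a leap year, so February has 28 days).
Then March (31), April (30): 31 + 30 = 61 days.
May 1–28, 2297: 28 days.
Total: 1 + 61 + 28 = 90 days.

90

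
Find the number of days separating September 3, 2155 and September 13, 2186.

11333

From September 3, 2155 to September 3, 2186: 31 years, of which 8 contain a Feb 29 — 23×365 + 8×366 = 11323 days.
Within September 2186: 13 − 3 = 10 days.
Total: 11333 days.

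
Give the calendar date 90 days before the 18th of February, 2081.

the 20th of November, 2080

Count 90 days before February 18, 2081:
Day-of-year of November 20, 2080: 325.
Day-of-year of February 18, 2081: 49.
2080 has 366 days, so 366 − 325 = 41 days remain in 2080.
Total: 41 + 49 = 90 days.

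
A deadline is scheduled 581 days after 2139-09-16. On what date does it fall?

2141-04-19

Count 581 days after September 16, 2139:
Day-of-year of September 16, 2139: 259.
Day-of-year of April 19, 2141: 109.
2139 has 365 days, so 365 − 259 = 106 days remain in 2139.
Full years: 2140: 366. Sum = 366.
Total: 106 + 366 + 109 = 581 days.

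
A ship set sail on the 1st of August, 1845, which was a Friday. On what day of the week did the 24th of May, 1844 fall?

Friday

Count forward from the earlier date (May 24, 1844) to the later (August 1, 1845):
Day-of-year of May 24, 1844: 145.
Day-of-year of August 1, 1845: 213.
1844 has 366 days, so 366 − 145 = 221 days remain in 1844.
Total: 221 + 213 = 434 days.
434 is a multiple of 7, so the 24th of May, 1844 falls on the same weekday: Friday.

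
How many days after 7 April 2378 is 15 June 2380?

April 7, 2378 → April 7, 2379: 365 days.
April 7, 2379 → April 7, 2380: 366 days (2380 is a leap year).
April 2380: 30 − 7 = 23 days remain.
Then May (31): 31 days.
June 1–15, 2380: 15 days.
Residual: 69 days.
Total: 800 days.

800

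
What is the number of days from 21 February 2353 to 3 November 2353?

255

February 2353: 28 − 21 = 7 days remain (2353 is not a leap year, so February has 28 days).
Then March (31), April (30), May (31), June (30), July (31), August (31), September (30), October (31): 31 + 30 + 31 + 30 + 31 + 31 + 30 + 31 = 245 days.
November 1–3, 2353: 3 days.
Total: 7 + 245 + 3 = 255 days.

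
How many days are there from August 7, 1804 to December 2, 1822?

Day-of-year of August 7, 1804: 220.
Day-of-year of December 2, 1822: 336.
1804 has 366 days, so 366 − 220 = 146 days remain in 1804.
Full years 1805–1821: 13 common + 4 leap = 13×365 + 4×366 = 6209 days.
Total: 146 + 6209 + 336 = 6691 days.

6691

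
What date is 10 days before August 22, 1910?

August 12, 1910

Count 10 days before August 22, 1910:
Within August 1910: 22 − 12 = 10 days.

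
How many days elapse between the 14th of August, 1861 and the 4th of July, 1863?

689

August 14, 1861 → August 14, 1862: 365 days.
August 1862: 31 − 14 = 17 days remain.
Then 10 full months totalling 303 days.
July 1–4, 1863: 4 days.
Residual: 324 days.
Total: 689 days.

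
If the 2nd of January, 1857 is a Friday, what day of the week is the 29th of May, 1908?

Friday

From January 2, 1857 to January 2, 1908: 51 years, of which 11 contain a Feb 29 — 40×365 + 11×366 = 18626 days.
(1900 is not a leap year (divisible by 100 but not 400).)
January 1908: 31 − 2 = 29 days remain.
Then February 1908 (29), March (31), April (30): 29 + 31 + 30 = 90 days.
May 1–29, 1908: 29 days.
Residual: 148 days.
Total: 18774 days.
18774 is a multiple of 7, so the 29th of May, 1908 falls on the same weekday: Friday.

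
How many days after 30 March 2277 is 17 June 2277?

79

March 2277: 31 − 30 = 1 day remains.
Then April (30), May (31): 30 + 31 = 61 days.
June 1–17, 2277: 17 days.
Total: 1 + 61 + 17 = 79 days.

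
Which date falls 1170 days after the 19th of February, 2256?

the 4th of May, 2259

Count 1170 days after February 19, 2256:
February 19, 2256 → February 19, 2257: 366 days (2256 is a leap year).
February 19, 2257 → February 19, 2258: 365 days.
February 19, 2258 → February 19, 2259: 365 days.
February 2259: 28 − 19 = 9 days remain (2259 is not a leap year, so February has 28 days).
Then March (31), April (30): 31 + 30 = 61 days.
May 1–4, 2259: 4 days.
Residual: 74 days.
Total: 1170 days.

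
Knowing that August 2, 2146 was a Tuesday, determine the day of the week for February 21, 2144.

Friday

Count forward from the earlier date (February 21, 2144) to the later (August 2, 2146):
Day-of-year of February 21, 2144: 52.
Day-of-year of August 2, 2146: 214.
2144 has 366 days, so 366 − 52 = 314 days remain in 2144.
Full years: 2145: 365. Sum = 365.
Total: 314 + 365 + 214 = 893 days.
893 mod 7 = 4, so 4 days before Tuesday is Friday.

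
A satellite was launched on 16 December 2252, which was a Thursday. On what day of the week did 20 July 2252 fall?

Tuesday

Count forward from the earlier date (July 20, 2252) to the later (December 16, 2252):
July 2252: 31 − 20 = 11 days remain.
Then August (31), September (30), October (31), November (30): 31 + 30 + 31 + 30 = 122 days.
December 1–16, 2252: 16 days.
Total: 11 + 122 + 16 = 149 days.
149 mod 7 = 2, so 2 days before Thursday is Tuesday.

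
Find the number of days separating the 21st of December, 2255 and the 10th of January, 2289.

12074

From December 21, 2255 to December 21, 2288: 33 years, of which 9 contain a Feb 29 — 24×365 + 9×366 = 12054 days.
December 2288: 31 − 21 = 10 days remain.
January 1–10, 2289: 10 days.
Residual: 20 days.
Total: 12074 days.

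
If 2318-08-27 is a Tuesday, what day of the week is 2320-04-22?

Thursday

Day-of-year of August 27, 2318: 239.
Day-of-year of April 22, 2320: 113.
2318 has 365 days, so 365 − 239 = 126 days remain in 2318.
Full years: 2319: 365. Sum = 365.
Total: 126 + 365 + 113 = 604 days.
604 mod 7 = 2, so 2 days after Tuesday is Thursday.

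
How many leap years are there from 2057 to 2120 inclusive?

15

Years divisible by 4: 2060, 2064, …, 2120 — 16 in all.
Of these, 2100 is divisible by 100 but not 400, so not leap.
Leap years: 16 − 1 = 15.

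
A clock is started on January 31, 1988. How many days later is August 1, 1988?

January 1988: 31 − 31 = 0 days remain.
Then February 1988 (29), March (31), April (30), May (31), June (30), July (31): 29 + 31 + 30 + 31 + 30 + 31 = 182 days.
August 1, 1988: 1 day.
Total: 0 + 182 + 1 = 183 days.

183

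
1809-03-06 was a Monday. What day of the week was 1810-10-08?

Monday

Day-of-year of March 6, 1809: 65.
Day-of-year of October 8, 1810: 281.
1809 has 365 days, so 365 − 65 = 300 days remain in 1809.
Total: 300 + 281 = 581 days.
581 is a multiple of 7, so 1810-10-08 falls on the same weekday: Monday.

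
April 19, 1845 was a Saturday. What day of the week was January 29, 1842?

Saturday

Count forward from the earlier date (January 29, 1842) to the later (April 19, 1845):
Day-of-year of January 29, 1842: 29.
Day-of-year of April 19, 1845: 109.
1842 has 365 days, so 365 − 29 = 336 days remain in 1842.
Full years: 1843: 365; 1844: 366. Sum = 731.
Total: 336 + 731 + 109 = 1176 days.
1176 is a multiple of 7, so January 29, 1842 falls on the same weekday: Saturday.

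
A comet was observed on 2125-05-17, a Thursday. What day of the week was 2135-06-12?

From May 17, 2125 to May 17, 2135: 10 years, of which 2 contain a Feb 29 — 8×365 + 2×366 = 3652 days.
May 2135: 31 − 17 = 14 days remain.
June 1–12, 2135: 12 days.
Residual: 26 days.
Total: 3678 days.
3678 mod 7 = 3, so 3 days after Thursday is Sunday.

Sunday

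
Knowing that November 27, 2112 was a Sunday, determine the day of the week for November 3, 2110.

Count forward from the earlier date (November 3, 2110) to the later (November 27, 2112):
November 3, 2110 → November 3, 2111: 365 days.
November 3, 2111 → November 3, 2112: 366 days (2112 is a leap year).
Within November 2112: 27 − 3 = 24 days.
Total: 755 days.
755 mod 7 = 6, so 6 days before Sunday is Monday.

Monday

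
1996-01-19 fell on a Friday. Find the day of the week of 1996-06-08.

January 1996: 31 − 19 = 12 days remain.
Then February 1996 (29), March (31), April (30), May (31): 29 + 31 + 30 + 31 = 121 days.
June 1–8, 1996: 8 days.
Total: 12 + 121 + 8 = 141 days.
141 mod 7 = 1, so 1 day after Friday is Saturday.

Saturday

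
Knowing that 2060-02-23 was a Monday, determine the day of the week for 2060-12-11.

Saturday

February 2060: 29 − 23 = 6 days remain (2060 is a leap year, so February has 29 days).
Then 9 full months totalling 275 days.
December 1–11, 2060: 11 days.
Total: 6 + 275 + 11 = 292 days.
292 mod 7 = 5, so 5 days after Monday is Saturday.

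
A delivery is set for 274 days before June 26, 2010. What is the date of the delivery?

September 25, 2009

Count 274 days before June 26, 2010:
September 2009: 30 − 25 = 5 days remain.
Then October (31), November (30), December (31), January (31), February 2010 (28), March (31), April (30), May (31): 31 + 30 + 31 + 31 + 28 + 31 + 30 + 31 = 243 days.
June 1–26, 2010: 26 days.
Total: 5 + 243 + 26 = 274 days.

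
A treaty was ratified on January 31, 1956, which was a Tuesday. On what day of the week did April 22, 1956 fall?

January 1956: 31 − 31 = 0 days remain.
Then February 1956 (29), March (31): 29 + 31 = 60 days.
April 1–22, 1956: 22 days.
Total: 0 + 60 + 22 = 82 days.
82 mod 7 = 5, so 5 days after Tuesday is Sunday.

Sunday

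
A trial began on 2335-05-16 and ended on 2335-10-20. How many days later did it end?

May 2335: 31 − 16 = 15 days remain.
Then June (30), July (31), August (31), September (30): 30 + 31 + 31 + 30 = 122 days.
October 1–20, 2335: 20 days.
Total: 15 + 122 + 20 = 157 days.

157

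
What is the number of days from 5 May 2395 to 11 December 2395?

220

May 2395: 31 − 5 = 26 days remain.
Then June (30), July (31), August (31), September (30), October (31), November (30): 30 + 31 + 31 + 30 + 31 + 30 = 183 days.
December 1–11, 2395: 11 days.
Total: 26 + 183 + 11 = 220 days.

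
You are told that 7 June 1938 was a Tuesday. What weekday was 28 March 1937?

Sunday

Count forward from the earlier date (March 28, 1937) to the later (June 7, 1938):
March 28, 1937 → March 28, 1938: 365 days.
March 1938: 31 − 28 = 3 days remain.
Then April (30), May (31): 30 + 31 = 61 days.
June 1–7, 1938: 7 days.
Residual: 71 days.
Total: 436 days.
436 mod 7 = 2, so 2 days before Tuesday is Sunday.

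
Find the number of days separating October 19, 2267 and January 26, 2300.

11787

Day-of-year of October 19, 2267: 292.
Day-of-year of January 26, 2300: 26.
2267 has 365 days, so 365 − 292 = 73 days remain in 2267.
Full years 2268–2299: 24 common + 8 leap = 24×365 + 8×366 = 11688 days.
Total: 73 + 11688 + 26 = 11787 days.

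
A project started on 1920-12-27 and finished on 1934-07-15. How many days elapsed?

Day-of-year of December 27, 1920: 362.
Day-of-year of July 15, 1934: 196.
1920 has 366 days, so 366 − 362 = 4 days remain in 1920.
Full years 1921–1933: 10 common + 3 leap = 10×365 + 3×366 = 4748 days.
Total: 4 + 4748 + 196 = 4948 days.

4948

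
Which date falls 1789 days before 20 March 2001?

26 April 1996

Count 1789 days before March 20, 2001:
Day-of-year of April 26, 1996: 117.
Day-of-year of March 20, 2001: 79.
1996 has 366 days, so 366 − 117 = 249 days remain in 1996.
Full years: 1997: 365; 1998: 365; 1999: 365; 2000: 366. Sum = 1461.
Total: 249 + 1461 + 79 = 1789 days.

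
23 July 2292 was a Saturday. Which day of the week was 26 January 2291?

Monday

Count forward from the earlier date (January 26, 2291) to the later (July 23, 2292):
Day-of-year of January 26, 2291: 26.
Day-of-year of July 23, 2292: 205.
2291 has 365 days, so 365 − 26 = 339 days remain in 2291.
Total: 339 + 205 = 544 days.
544 mod 7 = 5, so 5 days before Saturday is Monday.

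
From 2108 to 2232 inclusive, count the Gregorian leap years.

Years divisible by 4: 2108, 2112, …, 2232 — 32 in all.
Of these, 2200 is divisible by 100 but not 400, so not leap.
Leap years: 32 − 1 = 31.

31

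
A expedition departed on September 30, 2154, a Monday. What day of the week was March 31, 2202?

From September 30, 2154 to September 30, 2201: 47 years, of which 11 contain a Feb 29 — 36×365 + 11×366 = 17166 days.
(2200 is not a leap year (divisible by 100 but not 400).)
September 2201: 30 − 30 = 0 days remain.
Then October (31), November (30), December (31), January (31), February 2202 (28): 31 + 30 + 31 + 31 + 28 = 151 days.
March 1–31, 2202: 31 days.
Residual: 182 days.
Total: 17348 days.
17348 mod 7 = 2, so 2 days after Monday is Wednesday.

Wednesday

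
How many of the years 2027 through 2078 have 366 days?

13

Years divisible by 4: 2028, 2032, …, 2076 — 13 in all.
No century exceptions apply. Count: 13.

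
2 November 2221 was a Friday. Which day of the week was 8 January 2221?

Monday

Count forward from the earlier date (January 8, 2221) to the later (November 2, 2221):
January 2221: 31 − 8 = 23 days remain.
Then 9 full months totalling 273 days.
November 1–2, 2221: 2 days.
Total: 23 + 273 + 2 = 298 days.
298 mod 7 = 4, so 4 days before Friday is Monday.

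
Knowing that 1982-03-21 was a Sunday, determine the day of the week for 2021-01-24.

Sunday

Day-of-year of March 21, 1982: 80.
Day-of-year of January 24, 2021: 24.
1982 has 365 days, so 365 − 80 = 285 days remain in 1982.
Full years 1983–2020: 28 common + 10 leap = 28×365 + 10×366 = 13880 days.
Total: 285 + 13880 + 24 = 14189 days.
14189 is a multiple of 7, so 2021-01-24 falls on the same weekday: Sunday.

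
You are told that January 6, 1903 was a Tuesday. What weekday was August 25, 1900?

Saturday

Count forward from the earlier date (August 25, 1900) to the later (January 6, 1903):
August 25, 1900 → August 25, 1901: 365 days.
August 25, 1901 → August 25, 1902: 365 days.
August 1902: 31 − 25 = 6 days remain.
Then September (30), October (31), November (30), December (31): 30 + 31 + 30 + 31 = 122 days.
January 1–6, 1903: 6 days.
Residual: 134 days.
Total: 864 days.
864 mod 7 = 3, so 3 days before Tuesday is Saturday.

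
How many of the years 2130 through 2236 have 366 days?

26

Years divisible by 4: 2132, 2136, …, 2236 — 27 in all.
Of these, 2200 is divisible by 100 but not 400, so not leap.
Leap years: 27 − 1 = 26.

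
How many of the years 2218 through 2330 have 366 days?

27

Years divisible by 4: 2220, 2224, …, 2328 — 28 in all.
Of these, 2300 is divisible by 100 but not 400, so not leap.
Leap years: 28 − 1 = 27.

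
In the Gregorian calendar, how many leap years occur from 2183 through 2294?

27

Years divisible by 4: 2184, 2188, …, 2292 — 28 in all.
Of these, 2200 is divisible by 100 but not 400, so not leap.
Leap years: 28 − 1 = 27.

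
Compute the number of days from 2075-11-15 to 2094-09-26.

From November 15, 2075 to November 15, 2093: 18 years, of which 5 contain a Feb 29 — 13×365 + 5×366 = 6575 days.
November 2093: 30 − 15 = 15 days remain.
Then 9 full months totalling 274 days.
September 1–26, 2094: 26 days.
Residual: 315 days.
Total: 6890 days.

6890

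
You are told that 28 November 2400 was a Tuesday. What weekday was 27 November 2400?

Count forward from the earlier date (November 27, 2400) to the later (November 28, 2400):
Within November 2400: 28 − 27 = 1 day.
1 mod 7 = 1, so 1 day before Tuesday is Monday.

Monday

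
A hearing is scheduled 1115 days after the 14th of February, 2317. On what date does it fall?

the 5th of March, 2320

Count 1115 days after February 14, 2317:
February 14, 2317 → February 14, 2318: 365 days.
February 14, 2318 → February 14, 2319: 365 days.
February 14, 2319 → February 14, 2320: 365 days.
February 2320: 29 − 14 = 15 days remain (2320 is a leap year, so February has 29 days).
March 1–5, 2320: 5 days.
Residual: 20 days.
Total: 1115 days.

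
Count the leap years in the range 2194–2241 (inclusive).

Years divisible by 4 in [2194, 2241]: 2196, 2200, 2204, 2208, 2212, 2216, 2220, 2224, 2228, 2232, 2236, 2240.
Of these, 2200 is divisible by 100 but not 400, so not leap.
Leap years: 12 − 1 = 11.

11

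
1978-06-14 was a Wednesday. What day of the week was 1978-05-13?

Count forward from the earlier date (May 13, 1978) to the later (June 14, 1978):
May 1978: 31 − 13 = 18 days remain.
June 1–14, 1978: 14 days.
Total: 18 + 14 = 32 days.
32 mod 7 = 4, so 4 days before Wednesday is Saturday.

Saturday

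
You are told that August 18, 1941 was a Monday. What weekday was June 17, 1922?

Saturday

Count forward from the earlier date (June 17, 1922) to the later (August 18, 1941):
Day-of-year of June 17, 1922: 168.
Day-of-year of August 18, 1941: 230.
1922 has 365 days, so 365 − 168 = 197 days remain in 1922.
Full years 1923–1940: 13 common + 5 leap = 13×365 + 5×366 = 6575 days.
Total: 197 + 6575 + 230 = 7002 days.
7002 mod 7 = 2, so 2 days before Monday is Saturday.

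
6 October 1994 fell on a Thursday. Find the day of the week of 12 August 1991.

Monday

Count forward from the earlier date (August 12, 1991) to the later (October 6, 1994):
August 12, 1991 → August 12, 1992: 366 days (1992 is a leap year).
August 12, 1992 → August 12, 1993: 365 days.
August 12, 1993 → August 12, 1994: 365 days.
August 1994: 31 − 12 = 19 days remain.
Then September (30): 30 days.
October 1–6, 1994: 6 days.
Residual: 55 days.
Total: 1151 days.
1151 mod 7 = 3, so 3 days before Thursday is Monday.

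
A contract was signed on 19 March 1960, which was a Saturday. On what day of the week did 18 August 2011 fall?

Thursday

Day-of-year of March 19, 1960: 79.
Day-of-year of August 18, 2011: 230.
1960 has 366 days, so 366 − 79 = 287 days remain in 1960.
Full years 1961–2010: 38 common + 12 leap = 38×365 + 12×366 = 18262 days.
Total: 287 + 18262 + 230 = 18779 days.
18779 mod 7 = 5, so 5 days after Saturday is Thursday.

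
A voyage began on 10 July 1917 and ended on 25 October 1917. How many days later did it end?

107

July 1917: 31 − 10 = 21 days remain.
Then August (31), September (30): 31 + 30 = 61 days.
October 1–25, 1917: 25 days.
Total: 21 + 61 + 25 = 107 days.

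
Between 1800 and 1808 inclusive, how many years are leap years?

2

Years divisible by 4 in [1800, 1808]: 1800, 1804, 1808.
Of these, 1800 is divisible by 100 but not 400, so not leap.
Leap years: 3 − 1 = 2.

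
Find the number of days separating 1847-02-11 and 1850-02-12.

February 11, 1847 → February 11, 1848: 365 days.
February 11, 1848 → February 11, 1849: 366 days (1848 is a leap year).
February 11, 1849 → February 11, 1850: 365 days.
Within February 1850: 12 − 11 = 1 day.
Total: 1097 days.

1097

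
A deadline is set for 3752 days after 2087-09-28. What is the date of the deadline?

2098-01-05

Count 3752 days after September 28, 2087:
From September 28, 2087 to September 28, 2097: 10 years, of which 3 contain a Feb 29 — 7×365 + 3×366 = 3653 days.
September 2097: 30 − 28 = 2 days remain.
Then October (31), November (30), December (31): 31 + 30 + 31 = 92 days.
January 1–5, 2098: 5 days.
Residual: 99 days.
Total: 3752 days.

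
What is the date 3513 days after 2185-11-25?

2195-07-09

Count 3513 days after November 25, 2185:
Day-of-year of November 25, 2185: 329.
Day-of-year of July 9, 2195: 190.
2185 has 365 days, so 365 − 329 = 36 days remain in 2185.
Full years 2186–2194: 7 common + 2 leap = 7×365 + 2×366 = 3287 days.
Total: 36 + 3287 + 190 = 3513 days.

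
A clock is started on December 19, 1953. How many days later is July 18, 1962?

3133

From December 19, 1953 to December 19, 1961: 8 years, of which 2 contain a Feb 29 — 6×365 + 2×366 = 2922 days.
December 1961: 31 − 19 = 12 days remain.
Then January (31), February 1962 (28), March (31), April (30), May (31), June (30): 31 + 28 + 31 + 30 + 31 + 30 = 181 days.
July 1–18, 1962: 18 days.
Residual: 211 days.
Total: 3133 days.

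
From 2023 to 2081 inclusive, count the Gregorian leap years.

Years divisible by 4: 2024, 2028, …, 2080 — 15 in all.
No century exceptions apply. Count: 15.

15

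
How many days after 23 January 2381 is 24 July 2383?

January 2381: 31 − 23 = 8 days remain.
Then 29 full months totalling 880 days.
July 1–24, 2383: 24 days.
Total: 8 + 880 + 24 = 912 days.

912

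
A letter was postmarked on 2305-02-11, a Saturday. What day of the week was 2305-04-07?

February 2305: 28 − 11 = 17 days remain (2305 is not a leap year, so February has 28 days).
Then March (31): 31 days.
April 1–7, 2305: 7 days.
Total: 17 + 31 + 7 = 55 days.
55 mod 7 = 6, so 6 days after Saturday is Friday.

Friday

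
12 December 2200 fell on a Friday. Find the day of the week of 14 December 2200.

Within December 2200: 14 − 12 = 2 days.
2 mod 7 = 2, so 2 days after Friday is Sunday.

Sunday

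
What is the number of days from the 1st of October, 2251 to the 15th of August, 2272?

7624

From October 1, 2251 to October 1, 2271: 20 years, of which 5 contain a Feb 29 — 15×365 + 5×366 = 7305 days.
October 2271: 31 − 1 = 30 days remain.
Then 9 full months totalling 274 days.
August 1–15, 2272: 15 days.
Residual: 319 days.
Total: 7624 days.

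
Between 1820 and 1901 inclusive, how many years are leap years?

Years divisible by 4: 1820, 1824, …, 1900 — 21 in all.
Of these, 1900 is divisible by 100 but not 400, so not leap.
Leap years: 21 − 1 = 20.

20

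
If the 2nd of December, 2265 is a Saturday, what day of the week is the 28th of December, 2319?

Sunday

Day-of-year of December 2, 2265: 336.
Day-of-year of December 28, 2319: 362.
2265 has 365 days, so 365 − 336 = 29 days remain in 2265.
Full years 2266–2318: 41 common + 12 leap = 41×365 + 12×366 = 19357 days.
Total: 29 + 19357 + 362 = 19748 days.
19748 mod 7 = 1, so 1 day after Saturday is Sunday.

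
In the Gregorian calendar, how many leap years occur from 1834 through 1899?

16

Years divisible by 4: 1836, 1840, …, 1896 — 16 in all.
No century exceptions apply. Count: 16.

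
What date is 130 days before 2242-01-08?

2241-08-31

Count 130 days before January 8, 2242:
Day-of-year of August 31, 2241: 243.
Day-of-year of January 8, 2242: 8.
2241 has 365 days, so 365 − 243 = 122 days remain in 2241.
Total: 122 + 8 = 130 days.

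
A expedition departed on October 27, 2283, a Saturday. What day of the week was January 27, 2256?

Sunday

Count forward from the earlier date (January 27, 2256) to the later (October 27, 2283):
Day-of-year of January 27, 2256: 27.
Day-of-year of October 27, 2283: 300.
2256 has 366 days, so 366 − 27 = 339 days remain in 2256.
Full years 2257–2282: 20 common + 6 leap = 20×365 + 6×366 = 9496 days.
Total: 339 + 9496 + 300 = 10135 days.
10135 mod 7 = 6, so 6 days before Saturday is Sunday.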